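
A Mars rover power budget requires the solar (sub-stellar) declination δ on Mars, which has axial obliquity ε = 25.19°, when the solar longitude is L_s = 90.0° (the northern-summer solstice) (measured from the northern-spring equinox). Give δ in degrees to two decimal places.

δ = +25.19°

sin δ = sin ε · sin L_s = sin 25.19° × sin 90.0° = 0.425621.
δ = arcsin(0.425621) = +25.19°.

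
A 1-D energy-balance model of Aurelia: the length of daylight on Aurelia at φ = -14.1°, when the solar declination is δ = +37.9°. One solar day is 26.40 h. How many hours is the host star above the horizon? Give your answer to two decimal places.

11.55 h

cos H₀ = −tan φ · tan δ = −tan(-14.1°) × tan(+37.900°) = 0.1955, so H₀ = 1.3740 rad = 78.72°.
Daylight = 2H₀/(2π) × 26.40 h = (1.3740/π) × 26.40 = 11.55 h.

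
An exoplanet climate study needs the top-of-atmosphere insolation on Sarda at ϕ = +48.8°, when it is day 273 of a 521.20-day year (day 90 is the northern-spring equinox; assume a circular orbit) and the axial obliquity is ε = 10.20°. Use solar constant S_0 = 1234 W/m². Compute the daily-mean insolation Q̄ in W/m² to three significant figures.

Solar longitude: L_s = 360° × (273 − 90)/521.20 = 126.401°.
sin δ = sin 10.20° × sin 126.401° = 0.14253, so δ = +8.194°.
cos h₀ = −tan(+48.8°) tan(+8.194°) = -0.1645, h₀ = 1.7360 rad.
Bracket: h₀ sin ϕ sin δ + cos ϕ cos δ sin h₀ = 1.7360×0.75241×0.14253 + 0.65869×0.98979×0.98638 = 0.186170 + 0.643085 = 0.829255.
Q̄ = (S_0/π) × [bracket] = (1234/π) × 0.829255 = 325.7 W/m².

Q̄ ≈ 326 W/m²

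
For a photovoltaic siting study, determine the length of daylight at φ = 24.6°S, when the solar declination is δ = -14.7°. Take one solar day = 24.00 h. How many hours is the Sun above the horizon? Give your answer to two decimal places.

cos H₀ = −tan φ · tan δ = −tan(-24.6°) × tan(-14.700°) = -0.1201, so H₀ = 1.6912 rad = 96.90°.
Daylight = 2H₀/(2π) × 24.00 h = (1.6912/π) × 24.00 = 12.92 h.

12.92 h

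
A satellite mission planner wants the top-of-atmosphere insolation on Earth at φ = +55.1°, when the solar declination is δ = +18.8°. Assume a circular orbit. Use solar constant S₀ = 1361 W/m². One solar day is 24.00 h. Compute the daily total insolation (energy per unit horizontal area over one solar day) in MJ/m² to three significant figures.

cos H₀ = −tan(+55.1°) tan(+18.800°) = -0.4880, H₀ = 2.0806 rad.
Bracket: H₀ sin φ sin δ + cos φ cos δ sin H₀ = 2.0806×0.82015×0.32227 + 0.57215×0.94665×0.87285 = 0.549923 + 0.472758 = 1.022681.
Q̄ = (S₀/π) × [bracket] = (1361/π) × 1.022681 = 443.05 W/m².
Daily total = Q̄ × 24.00 h × 3600 s/h = 443.05 × 24.00 × 3600 / 10⁶ = 38.28 MJ/m².

38.3 MJ/m²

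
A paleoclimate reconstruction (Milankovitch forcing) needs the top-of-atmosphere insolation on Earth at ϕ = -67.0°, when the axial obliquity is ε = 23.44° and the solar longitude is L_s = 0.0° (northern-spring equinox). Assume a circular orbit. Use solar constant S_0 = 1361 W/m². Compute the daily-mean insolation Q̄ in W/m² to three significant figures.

Solar declination: sin δ = sin ε · sin L_s = sin 23.44° × sin 0.0° = 0.00000, so δ = +0.000°.
cos h₀ = −tan(-67.0°) tan(+0.000°) = 0.0000, h₀ = 1.5708 rad.
Bracket: h₀ sin ϕ sin δ + cos ϕ cos δ sin h₀ = 1.5708×-0.92050×0.00000 + 0.39073×1.00000×1.00000 = -0.000000 + 0.390730 = 0.390730.
Q̄ = (S_0/π) × [bracket] = (1361/π) × 0.390730 = 169.3 W/m².

Q̄ ≈ 169 W/m²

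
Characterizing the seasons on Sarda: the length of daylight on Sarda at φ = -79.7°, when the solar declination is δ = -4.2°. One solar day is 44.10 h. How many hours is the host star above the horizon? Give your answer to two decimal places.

27.89 h

cos H₀ = −tan φ · tan δ = −tan(-79.7°) × tan(-4.200°) = -0.4041, so H₀ = 1.9868 rad = 113.83°.
Daylight = 2H₀/(2π) × 44.10 h = (1.9868/π) × 44.10 = 27.89 h.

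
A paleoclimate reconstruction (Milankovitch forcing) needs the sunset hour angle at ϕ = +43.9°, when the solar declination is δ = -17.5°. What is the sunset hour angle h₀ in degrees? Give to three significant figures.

h₀ = 72.3°

cos h₀ = −tan ϕ · tan δ = −tan(+43.9°) × tan(-17.500°) = 0.3034, so h₀ = 1.2625 rad = 72.34°.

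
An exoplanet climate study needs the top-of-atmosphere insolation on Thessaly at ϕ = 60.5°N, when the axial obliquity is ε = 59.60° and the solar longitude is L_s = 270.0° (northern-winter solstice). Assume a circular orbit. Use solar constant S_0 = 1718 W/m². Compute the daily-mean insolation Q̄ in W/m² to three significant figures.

Q̄ ≈ 0.00 W/m²

Solar declination: sin δ = sin ε · sin L_s = sin 59.60° × sin 270.0° = -0.86251, so δ = -59.600°.
cos h₀ = −tan(+60.5°) tan(-59.600°) = 3.0126 ≥ 1 ⇒ polar night, h₀ = 0 and Q̄ = 0.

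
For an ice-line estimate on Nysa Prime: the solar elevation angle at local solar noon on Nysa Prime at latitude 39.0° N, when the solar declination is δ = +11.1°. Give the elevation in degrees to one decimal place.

62.1°

At local noon the hour angle is zero, so the zenith angle equals |ϕ − δ| = |+39.0° − (+11.100°)| = 27.900°.
Elevation = 90° − 27.900° = 62.1°.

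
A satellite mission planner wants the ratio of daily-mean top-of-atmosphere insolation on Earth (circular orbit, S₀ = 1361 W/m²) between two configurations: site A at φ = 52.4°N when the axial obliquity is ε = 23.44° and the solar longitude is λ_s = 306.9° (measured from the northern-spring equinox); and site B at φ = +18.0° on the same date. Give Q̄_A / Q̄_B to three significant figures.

— Configuration A (φ=+52.4°):
Solar declination: sin δ = sin ε · sin λ_s = sin 23.44° × sin 306.9° = -0.31811, so δ = -18.548°.
cos H₀ = −tan(+52.4°) tan(-18.548°) = 0.4357, H₀ = 1.1200 rad.
Bracket: H₀ sin φ sin δ + cos φ cos δ sin H₀ = 1.1200×0.79229×-0.31811 + 0.61015×0.94806×0.90009 = -0.282280 + 0.520665 = 0.238385.
Q̄ = (S₀/π) × [bracket] = (1361/π) × 0.238385 = 103.27 W/m².
— Configuration B (φ=+18.0°):
cos H₀ = −tan(+18.0°) tan(-18.548°) = 0.1090, H₀ = 1.4616 rad.
Bracket: H₀ sin φ sin δ + cos φ cos δ sin H₀ = 1.4616×0.30902×-0.31811 + 0.95106×0.94806×0.99404 = -0.143679 + 0.896288 = 0.752609.
Q̄ = (S₀/π) × [bracket] = (1361/π) × 0.752609 = 326.05 W/m².
Ratio Q̄_A / Q̄_B = 103.27 / 326.05 = 0.3167.

Q̄_A / Q̄_B ≈ 0.317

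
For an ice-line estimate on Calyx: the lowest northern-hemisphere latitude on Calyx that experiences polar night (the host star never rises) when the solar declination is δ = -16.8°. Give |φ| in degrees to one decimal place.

Polar night requires cos H₀ = −tan φ tan δ ≥ 1, i.e. tan φ tan δ ≤ −1.
The boundary is |tan φ| · |tan δ| = 1, so |φ| = 90° − |δ| = 90° − 16.8° = 73.2° in the northern hemisphere.

|φ| = 73.2°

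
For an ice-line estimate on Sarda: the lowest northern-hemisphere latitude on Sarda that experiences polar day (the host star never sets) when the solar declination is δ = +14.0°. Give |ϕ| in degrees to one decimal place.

Polar day requires cos h₀ = −tan ϕ tan δ ≤ −1, i.e. tan ϕ tan δ ≥ 1.
The boundary is |tan ϕ| · |tan δ| = 1, so |ϕ| = 90° − |δ| = 90° − 14.0° = 76.0° in the northern hemisphere.

|ϕ| = 76.0°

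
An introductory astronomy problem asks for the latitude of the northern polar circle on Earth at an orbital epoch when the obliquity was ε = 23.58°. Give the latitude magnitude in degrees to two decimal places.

66.42°

The polar circle is the lowest latitude that experiences at least one full rotation of continuous daylight at the northern-summer solstice; it lies at |φ| = 90° − ε = 90° − 23.58° = 66.42°.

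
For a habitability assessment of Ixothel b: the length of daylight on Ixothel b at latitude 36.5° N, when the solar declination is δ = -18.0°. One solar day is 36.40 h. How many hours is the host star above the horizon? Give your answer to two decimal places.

cos H₀ = −tan φ · tan δ = −tan(+36.5°) × tan(-18.000°) = 0.2404, so H₀ = 1.3280 rad = 76.09°.
Daylight = 2H₀/(2π) × 36.40 h = (1.3280/π) × 36.40 = 15.39 h.

15.39 h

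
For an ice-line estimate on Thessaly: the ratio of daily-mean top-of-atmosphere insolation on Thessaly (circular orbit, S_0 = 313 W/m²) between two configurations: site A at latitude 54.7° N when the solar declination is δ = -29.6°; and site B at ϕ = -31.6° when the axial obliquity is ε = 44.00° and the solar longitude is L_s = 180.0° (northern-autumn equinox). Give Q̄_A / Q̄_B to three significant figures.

Q̄_A / Q̄_B ≈ 0.0494

— Configuration A (ϕ=+54.7°):
cos h₀ = −tan(+54.7°) tan(-29.600°) = 0.8023, h₀ = 0.6396 rad.
Bracket: h₀ sin ϕ sin δ + cos ϕ cos δ sin h₀ = 0.6396×0.81614×-0.49394 + 0.57786×0.86949×0.59688 = -0.257838 + 0.299898 = 0.042060.
Q̄ = (S_0/π) × [bracket] = (313/π) × 0.042060 = 4.1905 W/m².
— Configuration B (ϕ=-31.6°):
Solar declination: sin δ = sin ε · sin L_s = sin 44.00° × sin 180.0° = 0.00000, so δ = +0.000°.
cos h₀ = −tan(-31.6°) tan(+0.000°) = 0.0000, h₀ = 1.5708 rad.
Bracket: h₀ sin ϕ sin δ + cos ϕ cos δ sin h₀ = 1.5708×-0.52399×0.00000 + 0.85173×1.00000×1.00000 = -0.000000 + 0.851730 = 0.851730.
Q̄ = (S_0/π) × [bracket] = (313/π) × 0.851730 = 84.859 W/m².
Ratio Q̄_A / Q̄_B = 4.1905 / 84.859 = 0.04938.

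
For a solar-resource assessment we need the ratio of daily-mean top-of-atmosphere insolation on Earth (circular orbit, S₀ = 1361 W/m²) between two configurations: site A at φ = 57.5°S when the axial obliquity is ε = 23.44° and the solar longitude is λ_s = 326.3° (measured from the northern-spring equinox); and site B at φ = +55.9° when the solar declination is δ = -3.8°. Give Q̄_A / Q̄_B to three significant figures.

— Configuration A (φ=-57.5°):
Solar declination: sin δ = sin ε · sin λ_s = sin 23.44° × sin 326.3° = -0.22071, so δ = -12.751°.
cos H₀ = −tan(-57.5°) tan(-12.751°) = -0.3552, H₀ = 1.9339 rad.
Bracket: H₀ sin φ sin δ + cos φ cos δ sin H₀ = 1.9339×-0.84339×-0.22071 + 0.53730×0.97534×0.93479 = 0.359985 + 0.489877 = 0.849862.
Q̄ = (S₀/π) × [bracket] = (1361/π) × 0.849862 = 368.18 W/m².
— Configuration B (φ=+55.9°):
cos H₀ = −tan(+55.9°) tan(-3.800°) = 0.0981, H₀ = 1.4725 rad.
Bracket: H₀ sin φ sin δ + cos φ cos δ sin H₀ = 1.4725×0.82806×-0.06627 + 0.56064×0.99780×0.99518 = -0.080804 + 0.556710 = 0.475906.
Q̄ = (S₀/π) × [bracket] = (1361/π) × 0.475906 = 206.17 W/m².
Ratio Q̄_A / Q̄_B = 368.18 / 206.17 = 1.786.

Q̄_A / Q̄_B ≈ 1.79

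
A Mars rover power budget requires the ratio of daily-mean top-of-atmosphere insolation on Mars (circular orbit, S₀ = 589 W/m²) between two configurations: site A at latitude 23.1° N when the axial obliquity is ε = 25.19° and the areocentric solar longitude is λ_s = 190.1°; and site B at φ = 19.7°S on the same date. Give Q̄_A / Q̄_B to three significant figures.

— Configuration A (φ=+23.1°):
sin δ = sin 25.19° × sin 190.1° = -0.07464, so δ = -4.281°.
cos H₀ = −tan(+23.1°) tan(-4.281°) = 0.0319, H₀ = 1.5389 rad.
Bracket: H₀ sin φ sin δ + cos φ cos δ sin H₀ = 1.5389×0.39234×-0.07464 + 0.91982×0.99721×0.99949 = -0.045066 + 0.916786 = 0.871720.
Q̄ = (S₀/π) × [bracket] = (589/π) × 0.871720 = 163.43 W/m².
— Configuration B (φ=-19.7°):
cos H₀ = −tan(-19.7°) tan(-4.281°) = -0.0268, H₀ = 1.5976 rad.
Bracket: H₀ sin φ sin δ + cos φ cos δ sin H₀ = 1.5976×-0.33710×-0.07464 + 0.94147×0.99721×0.99964 = 0.040197 + 0.938505 = 0.978702.
Q̄ = (S₀/π) × [bracket] = (589/π) × 0.978702 = 183.49 W/m².
Ratio Q̄_A / Q̄_B = 163.43 / 183.49 = 0.8907.

Q̄_A / Q̄_B ≈ 0.891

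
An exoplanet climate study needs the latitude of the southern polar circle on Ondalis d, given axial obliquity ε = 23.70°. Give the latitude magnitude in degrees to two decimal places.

The polar circle is the lowest latitude that experiences at least one full rotation of continuous darkness at the northern-summer solstice; it lies at |ϕ| = 90° − ε = 90° − 23.70° = 66.30°.

66.30°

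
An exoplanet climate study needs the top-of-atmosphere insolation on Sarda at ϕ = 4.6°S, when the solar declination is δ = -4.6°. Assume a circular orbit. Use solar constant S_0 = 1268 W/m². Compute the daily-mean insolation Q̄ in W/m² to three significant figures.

cos h₀ = −tan(-4.6°) tan(-4.600°) = -0.0065, h₀ = 1.5773 rad.
Bracket: h₀ sin ϕ sin δ + cos ϕ cos δ sin h₀ = 1.5773×-0.08020×-0.08020 + 0.99678×0.99678×0.99998 = 0.010145 + 0.993550 = 1.003695.
Q̄ = (S_0/π) × [bracket] = (1268/π) × 1.003695 = 405.1 W/m².

Q̄ ≈ 405 W/m²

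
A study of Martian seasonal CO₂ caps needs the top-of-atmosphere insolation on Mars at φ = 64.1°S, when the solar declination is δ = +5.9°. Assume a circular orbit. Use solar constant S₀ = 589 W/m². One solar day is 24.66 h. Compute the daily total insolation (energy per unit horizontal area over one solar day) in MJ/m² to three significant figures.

4.98 MJ/m²

cos H₀ = −tan(-64.1°) tan(+5.900°) = 0.2128, H₀ = 1.3563 rad.
Bracket: H₀ sin φ sin δ + cos φ cos δ sin H₀ = 1.3563×-0.89956×0.10279 + 0.43680×0.99470×0.97709 = -0.125411 + 0.424531 = 0.299120.
Q̄ = (S₀/π) × [bracket] = (589/π) × 0.299120 = 56.080 W/m².
Daily total = Q̄ × 24.66 h × 3600 s/h = 56.080 × 24.66 × 3600 / 10⁶ = 4.979 MJ/m².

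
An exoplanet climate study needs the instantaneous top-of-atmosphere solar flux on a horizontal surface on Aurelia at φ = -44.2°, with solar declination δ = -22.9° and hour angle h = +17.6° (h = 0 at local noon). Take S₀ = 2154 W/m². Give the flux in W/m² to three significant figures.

1.94e+03 W/m²

cos θ_z = sin φ sin δ + cos φ cos δ cos h = 0.271284 + 0.629494 = 0.900778.
Flux = S₀ · cos θ_z = 2154 × 0.900778 = 1940 W/m².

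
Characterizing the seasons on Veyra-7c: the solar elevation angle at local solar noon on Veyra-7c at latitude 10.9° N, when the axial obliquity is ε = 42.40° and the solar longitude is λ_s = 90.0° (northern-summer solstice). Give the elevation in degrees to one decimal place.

58.5°

Solar declination: sin δ = sin ε · sin λ_s = sin 42.40° × sin 90.0° = 0.67430, so δ = +42.400°.
At local noon the hour angle is zero, so the zenith angle equals |φ − δ| = |+10.9° − (+42.400°)| = 31.500°.
Elevation = 90° − 31.500° = 58.5°.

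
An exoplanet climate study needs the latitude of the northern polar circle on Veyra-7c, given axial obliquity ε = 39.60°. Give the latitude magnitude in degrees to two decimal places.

50.40°

The polar circle is the lowest latitude that experiences at least one full rotation of continuous daylight at the northern-summer solstice; it lies at |φ| = 90° − ε = 90° − 39.60° = 50.40°.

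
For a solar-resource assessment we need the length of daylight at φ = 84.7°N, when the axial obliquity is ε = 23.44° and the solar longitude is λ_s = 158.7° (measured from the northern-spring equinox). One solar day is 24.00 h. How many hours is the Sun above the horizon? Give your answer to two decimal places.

24.00 h

Solar declination: sin δ = sin ε · sin λ_s = sin 23.44° × sin 158.7° = 0.14450, so δ = +8.308°.
Sunrise equation: cos H₀ = −tan φ · tan δ = -1.5742 ≤ −1, so the Sun never sets (polar day) and H₀ = π.
Daylight = 2H₀/(2π) × 24.00 h = (3.1416/π) × 24.00 = 24.00 h.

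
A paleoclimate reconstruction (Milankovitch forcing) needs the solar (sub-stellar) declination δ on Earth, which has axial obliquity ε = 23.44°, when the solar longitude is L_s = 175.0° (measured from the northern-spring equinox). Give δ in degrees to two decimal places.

δ = +1.99°

sin δ = sin ε · sin L_s = sin 23.44° × sin 175.0° = 0.034670.
δ = arcsin(0.034670) = +1.99°.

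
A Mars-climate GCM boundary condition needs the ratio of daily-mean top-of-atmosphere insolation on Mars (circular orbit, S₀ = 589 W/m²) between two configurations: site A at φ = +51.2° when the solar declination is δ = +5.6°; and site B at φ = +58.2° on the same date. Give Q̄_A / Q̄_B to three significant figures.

— Configuration A (φ=+51.2°):
cos H₀ = −tan(+51.2°) tan(+5.600°) = -0.1220, H₀ = 1.6931 rad.
Bracket: H₀ sin φ sin δ + cos φ cos δ sin H₀ = 1.6931×0.77934×0.09758 + 0.62660×0.99523×0.99254 = 0.128757 + 0.618959 = 0.747716.
Q̄ = (S₀/π) × [bracket] = (589/π) × 0.747716 = 140.19 W/m².
— Configuration B (φ=+58.2°):
cos H₀ = −tan(+58.2°) tan(+5.600°) = -0.1581, H₀ = 1.7296 rad.
Bracket: H₀ sin φ sin δ + cos φ cos δ sin H₀ = 1.7296×0.84989×0.09758 + 0.52696×0.99523×0.98742 = 0.143440 + 0.517849 = 0.661289.
Q̄ = (S₀/π) × [bracket] = (589/π) × 0.661289 = 123.98 W/m².
Ratio Q̄_A / Q̄_B = 140.19 / 123.98 = 1.131.

Q̄_A / Q̄_B ≈ 1.13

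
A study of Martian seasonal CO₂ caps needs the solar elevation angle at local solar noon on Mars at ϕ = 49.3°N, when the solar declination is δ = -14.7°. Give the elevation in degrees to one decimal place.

26.0°

At local noon the hour angle is zero, so the zenith angle equals |ϕ − δ| = |+49.3° − (-14.700°)| = 64.000°.
Elevation = 90° − 64.000° = 26.0°.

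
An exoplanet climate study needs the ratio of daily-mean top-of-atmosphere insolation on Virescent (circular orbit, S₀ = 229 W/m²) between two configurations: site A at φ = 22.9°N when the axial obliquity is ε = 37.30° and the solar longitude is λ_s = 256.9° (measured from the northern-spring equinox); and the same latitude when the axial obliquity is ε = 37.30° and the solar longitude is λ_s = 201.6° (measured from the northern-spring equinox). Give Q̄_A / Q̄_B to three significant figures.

Q̄_A / Q̄_B ≈ 0.547

— Configuration A (φ=+22.9°):
Solar declination: sin δ = sin ε · sin λ_s = sin 37.30° × sin 256.9° = -0.59022, so δ = -36.172°.
cos H₀ = −tan(+22.9°) tan(-36.172°) = 0.3089, H₀ = 1.2568 rad.
Bracket: H₀ sin φ sin δ + cos φ cos δ sin H₀ = 1.2568×0.38912×-0.59022 + 0.92119×0.80724×0.95111 = -0.288645 + 0.707266 = 0.418621.
Q̄ = (S₀/π) × [bracket] = (229/π) × 0.418621 = 30.515 W/m².
— Configuration B (φ=+22.9°):
Solar declination: sin δ = sin ε · sin λ_s = sin 37.30° × sin 201.6° = -0.22308, so δ = -12.890°.
cos H₀ = −tan(+22.9°) tan(-12.890°) = 0.0967, H₀ = 1.4740 rad.
Bracket: H₀ sin φ sin δ + cos φ cos δ sin H₀ = 1.4740×0.38912×-0.22308 + 0.92119×0.97480×0.99532 = -0.127950 + 0.893773 = 0.765823.
Q̄ = (S₀/π) × [bracket] = (229/π) × 0.765823 = 55.823 W/m².
Ratio Q̄_A / Q̄_B = 30.515 / 55.823 = 0.5466.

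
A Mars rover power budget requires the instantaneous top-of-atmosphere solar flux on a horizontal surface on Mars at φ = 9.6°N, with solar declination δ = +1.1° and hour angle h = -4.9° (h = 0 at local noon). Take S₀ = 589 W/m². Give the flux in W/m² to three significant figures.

580 W/m²

cos θ_z = sin φ sin δ + cos φ cos δ cos h = 0.003202 + 0.982211 = 0.985413.
Flux = S₀ · cos θ_z = 589 × 0.985413 = 580.4 W/m².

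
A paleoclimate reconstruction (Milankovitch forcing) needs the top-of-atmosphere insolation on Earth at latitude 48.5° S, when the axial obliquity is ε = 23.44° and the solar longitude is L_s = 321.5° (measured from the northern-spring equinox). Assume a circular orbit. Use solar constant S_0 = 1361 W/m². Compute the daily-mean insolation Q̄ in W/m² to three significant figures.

Q̄ ≈ 416 W/m²

Solar declination: sin δ = sin ε · sin L_s = sin 23.44° × sin 321.5° = -0.24763, so δ = -14.337°.
cos h₀ = −tan(-48.5°) tan(-14.337°) = -0.2889, h₀ = 1.8639 rad.
Bracket: h₀ sin ϕ sin δ + cos ϕ cos δ sin h₀ = 1.8639×-0.74896×-0.24763 + 0.66262×0.96885×0.95736 = 0.345688 + 0.614605 = 0.960293.
Q̄ = (S_0/π) × [bracket] = (1361/π) × 0.960293 = 416.0 W/m².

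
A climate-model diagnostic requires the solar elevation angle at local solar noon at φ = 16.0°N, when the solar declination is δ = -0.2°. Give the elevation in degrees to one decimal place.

At local noon the hour angle is zero, so the zenith angle equals |φ − δ| = |+16.0° − (-0.200°)| = 16.200°.
Elevation = 90° − 16.200° = 73.8°.

73.8°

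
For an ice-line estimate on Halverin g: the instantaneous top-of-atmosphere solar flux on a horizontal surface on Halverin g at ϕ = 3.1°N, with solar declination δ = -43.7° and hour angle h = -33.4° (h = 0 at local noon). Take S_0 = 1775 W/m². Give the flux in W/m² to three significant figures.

cos θ_z = sin ϕ sin δ + cos ϕ cos δ cos h = -0.037362 + 0.602684 = 0.565322.
Flux = S_0 · cos θ_z = 1775 × 0.565322 = 1003 W/m².

1.00e+03 W/m²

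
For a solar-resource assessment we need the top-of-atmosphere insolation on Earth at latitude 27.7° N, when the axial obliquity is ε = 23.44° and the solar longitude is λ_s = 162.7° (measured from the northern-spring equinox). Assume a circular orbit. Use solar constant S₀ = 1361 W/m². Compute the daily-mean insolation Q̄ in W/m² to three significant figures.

Solar declination: sin δ = sin ε · sin λ_s = sin 23.44° × sin 162.7° = 0.11829, so δ = +6.794°.
cos H₀ = −tan(+27.7°) tan(+6.794°) = -0.0625, H₀ = 1.6334 rad.
Bracket: H₀ sin φ sin δ + cos φ cos δ sin H₀ = 1.6334×0.46484×0.11829 + 0.88539×0.99298×0.99804 = 0.089814 + 0.877451 = 0.967265.
Q̄ = (S₀/π) × [bracket] = (1361/π) × 0.967265 = 419.0 W/m².

Q̄ ≈ 419 W/m²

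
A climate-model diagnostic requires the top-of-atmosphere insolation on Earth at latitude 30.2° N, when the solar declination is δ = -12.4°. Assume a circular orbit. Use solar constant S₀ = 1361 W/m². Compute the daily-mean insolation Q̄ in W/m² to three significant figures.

Q̄ ≈ 295 W/m²

cos H₀ = −tan(+30.2°) tan(-12.400°) = 0.1280, H₀ = 1.4425 rad.
Bracket: H₀ sin φ sin δ + cos φ cos δ sin H₀ = 1.4425×0.50302×-0.21474 + 0.86427×0.97667×0.99178 = -0.155817 + 0.837168 = 0.681351.
Q̄ = (S₀/π) × [bracket] = (1361/π) × 0.681351 = 295.2 W/m².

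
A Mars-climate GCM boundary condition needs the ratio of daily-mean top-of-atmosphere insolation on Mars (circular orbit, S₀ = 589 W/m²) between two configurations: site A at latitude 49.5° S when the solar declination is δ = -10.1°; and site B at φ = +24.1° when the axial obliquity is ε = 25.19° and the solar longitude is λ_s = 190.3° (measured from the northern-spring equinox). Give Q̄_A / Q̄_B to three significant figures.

— Configuration A (φ=-49.5°):
cos H₀ = −tan(-49.5°) tan(-10.100°) = -0.2086, H₀ = 1.7809 rad.
Bracket: H₀ sin φ sin δ + cos φ cos δ sin H₀ = 1.7809×-0.76041×-0.17537 + 0.64945×0.98450×0.97801 = 0.237489 + 0.625323 = 0.862812.
Q̄ = (S₀/π) × [bracket] = (589/π) × 0.862812 = 161.76 W/m².
— Configuration B (φ=+24.1°):
Solar declination: sin δ = sin ε · sin λ_s = sin 25.19° × sin 190.3° = -0.07610, so δ = -4.365°.
cos H₀ = −tan(+24.1°) tan(-4.365°) = 0.0341, H₀ = 1.5366 rad.
Bracket: H₀ sin φ sin δ + cos φ cos δ sin H₀ = 1.5366×0.40833×-0.07610 + 0.91283×0.99710×0.99942 = -0.047748 + 0.909655 = 0.861907.
Q̄ = (S₀/π) × [bracket] = (589/π) × 0.861907 = 161.59 W/m².
Ratio Q̄_A / Q̄_B = 161.76 / 161.59 = 1.001.

Q̄_A / Q̄_B ≈ 1.00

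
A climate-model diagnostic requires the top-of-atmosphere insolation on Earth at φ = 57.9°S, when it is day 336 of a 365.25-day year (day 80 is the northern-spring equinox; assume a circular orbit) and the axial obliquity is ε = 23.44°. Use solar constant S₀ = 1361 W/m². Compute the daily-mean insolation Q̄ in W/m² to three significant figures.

Q̄ ≈ 479 W/m²

Solar longitude: λ_s = 360° × (336 − 80)/365.25 = 252.320°.
sin δ = sin 23.44° × sin 252.320° = -0.37900, so δ = -22.272°.
cos H₀ = −tan(-57.9°) tan(-22.272°) = -0.6529, H₀ = 2.2822 rad.
Bracket: H₀ sin φ sin δ + cos φ cos δ sin H₀ = 2.2822×-0.84712×-0.37900 + 0.53140×0.92540×0.75746 = 0.732720 + 0.372487 = 1.105207.
Q̄ = (S₀/π) × [bracket] = (1361/π) × 1.105207 = 478.8 W/m².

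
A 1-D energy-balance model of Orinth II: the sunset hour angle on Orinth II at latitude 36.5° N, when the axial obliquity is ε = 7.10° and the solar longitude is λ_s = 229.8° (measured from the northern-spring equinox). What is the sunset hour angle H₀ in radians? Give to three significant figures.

Solar declination: sin δ = sin ε · sin λ_s = sin 7.10° × sin 229.8° = -0.09441, so δ = -5.417°.
cos H₀ = −tan φ · tan δ = −tan(+36.5°) × tan(-5.417°) = 0.0702, so H₀ = 1.5006 rad = 85.98°.

H₀ = 1.50 rad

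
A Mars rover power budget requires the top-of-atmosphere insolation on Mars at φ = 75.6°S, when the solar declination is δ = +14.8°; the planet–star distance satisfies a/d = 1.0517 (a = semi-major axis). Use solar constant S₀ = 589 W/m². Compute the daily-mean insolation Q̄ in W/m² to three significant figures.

cos H₀ = −tan(-75.6°) tan(+14.800°) = 1.0290 ≥ 1 ⇒ polar night, H₀ = 0 and Q̄ = 0.
Inverse-square distance factor (a/d)² = 1.0517² = 1.106073.

Q̄ ≈ 0.00 W/m²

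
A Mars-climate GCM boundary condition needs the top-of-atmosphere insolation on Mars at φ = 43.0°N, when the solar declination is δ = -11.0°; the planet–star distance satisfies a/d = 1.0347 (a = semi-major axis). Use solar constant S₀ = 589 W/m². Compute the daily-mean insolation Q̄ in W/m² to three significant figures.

cos H₀ = −tan(+43.0°) tan(-11.000°) = 0.1813, H₀ = 1.3885 rad.
Bracket: H₀ sin φ sin δ + cos φ cos δ sin H₀ = 1.3885×0.68200×-0.19081 + 0.73135×0.98163×0.98343 = -0.180689 + 0.706019 = 0.525330.
Inverse-square distance factor (a/d)² = 1.0347² = 1.070604.
Q̄ = (S₀/π) × 1.070604 × [bracket] = (589/π) × 1.070604 × 0.525330 = 105.4 W/m².

Q̄ ≈ 105 W/m²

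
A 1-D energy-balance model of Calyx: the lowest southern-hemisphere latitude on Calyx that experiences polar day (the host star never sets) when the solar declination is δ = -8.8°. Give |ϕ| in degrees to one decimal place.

Polar day requires cos h₀ = −tan ϕ tan δ ≤ −1, i.e. tan ϕ tan δ ≥ 1.
The boundary is |tan ϕ| · |tan δ| = 1, so |ϕ| = 90° − |δ| = 90° − 8.8° = 81.2° in the southern hemisphere.

|ϕ| = 81.2°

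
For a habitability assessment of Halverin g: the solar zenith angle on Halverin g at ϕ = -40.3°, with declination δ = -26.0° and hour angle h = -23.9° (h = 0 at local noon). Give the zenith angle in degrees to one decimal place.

cos θ_z = sin ϕ sin δ + cos ϕ cos δ cos h = 0.283534 + 0.626704 = 0.910238.
θ_z = arccos(0.910238) = 24.5°.

θ_z = 24.5°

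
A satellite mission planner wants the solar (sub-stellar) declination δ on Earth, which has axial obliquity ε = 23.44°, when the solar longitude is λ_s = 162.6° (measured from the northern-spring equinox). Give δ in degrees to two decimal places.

sin δ = sin ε · sin λ_s = sin 23.44° × sin 162.6° = 0.118955.
δ = arcsin(0.118955) = +6.83°.

δ = +6.83°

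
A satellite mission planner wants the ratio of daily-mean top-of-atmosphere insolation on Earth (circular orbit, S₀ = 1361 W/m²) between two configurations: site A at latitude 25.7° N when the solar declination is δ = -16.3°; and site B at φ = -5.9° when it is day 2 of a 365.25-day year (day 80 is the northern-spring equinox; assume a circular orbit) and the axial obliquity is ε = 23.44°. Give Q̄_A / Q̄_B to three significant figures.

Q̄_A / Q̄_B ≈ 0.696

— Configuration A (φ=+25.7°):
cos H₀ = −tan(+25.7°) tan(-16.300°) = 0.1407, H₀ = 1.4296 rad.
Bracket: H₀ sin φ sin δ + cos φ cos δ sin H₀ = 1.4296×0.43366×-0.28067 + 0.90108×0.95981×0.99005 = -0.174004 + 0.856260 = 0.682256.
Q̄ = (S₀/π) × [bracket] = (1361/π) × 0.682256 = 295.57 W/m².
— Configuration B (φ=-5.9°):
Solar longitude: λ_s = 360° × (2 − 80)/365.25 = -76.879°, i.e. -76.879° + 360° = 283.121°.
sin δ = sin 23.44° × sin 283.121° = -0.38740, so δ = -22.793°.
cos H₀ = −tan(-5.9°) tan(-22.793°) = -0.0434, H₀ = 1.6142 rad.
Bracket: H₀ sin φ sin δ + cos φ cos δ sin H₀ = 1.6142×-0.10279×-0.38740 + 0.99470×0.92191×0.99906 = 0.064279 + 0.916162 = 0.980441.
Q̄ = (S₀/π) × [bracket] = (1361/π) × 0.980441 = 424.75 W/m².
Ratio Q̄_A / Q̄_B = 295.57 / 424.75 = 0.6959.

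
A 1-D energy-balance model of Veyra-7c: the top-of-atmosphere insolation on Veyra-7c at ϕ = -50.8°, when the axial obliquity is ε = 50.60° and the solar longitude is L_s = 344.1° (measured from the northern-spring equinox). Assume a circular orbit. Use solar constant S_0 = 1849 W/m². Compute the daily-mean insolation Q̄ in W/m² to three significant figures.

Solar declination: sin δ = sin ε · sin L_s = sin 50.60° × sin 344.1° = -0.21170, so δ = -12.222°.
cos h₀ = −tan(-50.8°) tan(-12.222°) = -0.2656, h₀ = 1.8396 rad.
Bracket: h₀ sin ϕ sin δ + cos ϕ cos δ sin h₀ = 1.8396×-0.77494×-0.21170 + 0.63203×0.97734×0.96409 = 0.301795 + 0.595526 = 0.897321.
Q̄ = (S_0/π) × [bracket] = (1849/π) × 0.897321 = 528.1 W/m².

Q̄ ≈ 528 W/m²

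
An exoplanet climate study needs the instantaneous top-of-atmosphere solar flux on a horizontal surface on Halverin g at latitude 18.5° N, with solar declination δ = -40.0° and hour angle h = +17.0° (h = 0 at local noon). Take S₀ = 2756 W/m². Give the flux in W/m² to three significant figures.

1.35e+03 W/m²

cos θ_z = sin φ sin δ + cos φ cos δ cos h = -0.203960 + 0.694715 = 0.490755.
Flux = S₀ · cos θ_z = 2756 × 0.490755 = 1353 W/m².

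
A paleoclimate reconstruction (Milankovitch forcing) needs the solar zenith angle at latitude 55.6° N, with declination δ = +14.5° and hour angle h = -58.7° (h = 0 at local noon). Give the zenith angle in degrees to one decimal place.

θ_z = 60.6°

cos θ_z = sin ϕ sin δ + cos ϕ cos δ cos h = 0.206592 + 0.284162 = 0.490754.
θ_z = arccos(0.490754) = 60.6°.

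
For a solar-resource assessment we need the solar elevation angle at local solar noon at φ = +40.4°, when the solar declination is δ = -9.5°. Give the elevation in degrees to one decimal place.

40.1°

At local noon the hour angle is zero, so the zenith angle equals |φ − δ| = |+40.4° − (-9.500°)| = 49.900°.
Elevation = 90° − 49.900° = 40.1°.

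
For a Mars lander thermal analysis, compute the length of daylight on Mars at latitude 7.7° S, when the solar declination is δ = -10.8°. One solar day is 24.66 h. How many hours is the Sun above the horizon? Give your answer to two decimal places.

12.53 h

cos h₀ = −tan ϕ · tan δ = −tan(-7.7°) × tan(-10.800°) = -0.0258, so h₀ = 1.5966 rad = 91.48°.
Daylight = 2h₀/(2π) × 24.66 h = (1.5966/π) × 24.66 = 12.53 h.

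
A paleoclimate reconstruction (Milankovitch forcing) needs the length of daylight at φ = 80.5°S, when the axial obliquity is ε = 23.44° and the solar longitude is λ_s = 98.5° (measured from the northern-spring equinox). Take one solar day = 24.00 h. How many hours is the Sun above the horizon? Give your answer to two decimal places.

Solar declination: sin δ = sin ε · sin λ_s = sin 23.44° × sin 98.5° = 0.39342, so δ = +23.167°.
cos H₀ = −tan φ · tan δ = 2.5572 ≥ 1, so the Sun never rises (polar night) and H₀ = 0.
Daylight = 2H₀/(2π) × 24.00 h = (0.0000/π) × 24.00 = 0.00 h.

0.00 h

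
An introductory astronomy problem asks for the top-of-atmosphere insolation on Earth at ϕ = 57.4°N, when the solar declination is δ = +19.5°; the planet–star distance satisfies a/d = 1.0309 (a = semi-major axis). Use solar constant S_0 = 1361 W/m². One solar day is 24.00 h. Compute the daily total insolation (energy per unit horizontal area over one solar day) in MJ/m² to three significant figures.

41.0 MJ/m²

cos h₀ = −tan(+57.4°) tan(+19.500°) = -0.5537, h₀ = 2.1576 rad.
Bracket: h₀ sin ϕ sin δ + cos ϕ cos δ sin h₀ = 2.1576×0.84245×0.33381 + 0.53877×0.94264×0.83270 = 0.606756 + 0.422900 = 1.029656.
Inverse-square distance factor (a/d)² = 1.0309² = 1.062755.
Q̄ = (S_0/π) × 1.062755 × [bracket] = (1361/π) × 1.062755 × 1.029656 = 474.06 W/m².
Daily total = Q̄ × 24.00 h × 3600 s/h = 474.06 × 24.00 × 3600 / 10⁶ = 40.96 MJ/m².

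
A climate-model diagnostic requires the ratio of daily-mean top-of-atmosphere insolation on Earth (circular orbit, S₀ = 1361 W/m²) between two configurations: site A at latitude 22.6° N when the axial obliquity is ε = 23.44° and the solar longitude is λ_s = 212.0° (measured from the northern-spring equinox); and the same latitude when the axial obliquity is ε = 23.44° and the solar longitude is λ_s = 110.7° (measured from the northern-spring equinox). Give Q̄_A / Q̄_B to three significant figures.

— Configuration A (φ=+22.6°):
Solar declination: sin δ = sin ε · sin λ_s = sin 23.44° × sin 212.0° = -0.21080, so δ = -12.169°.
cos H₀ = −tan(+22.6°) tan(-12.169°) = 0.0898, H₀ = 1.4809 rad.
Bracket: H₀ sin φ sin δ + cos φ cos δ sin H₀ = 1.4809×0.38430×-0.21080 + 0.92321×0.97753×0.99596 = -0.119968 + 0.898820 = 0.778852.
Q̄ = (S₀/π) × [bracket] = (1361/π) × 0.778852 = 337.41 W/m².
— Configuration B (φ=+22.6°):
Solar declination: sin δ = sin ε · sin λ_s = sin 23.44° × sin 110.7° = 0.37211, so δ = +21.846°.
cos H₀ = −tan(+22.6°) tan(+21.846°) = -0.1669, H₀ = 1.7385 rad.
Bracket: H₀ sin φ sin δ + cos φ cos δ sin H₀ = 1.7385×0.38430×0.37211 + 0.92321×0.92819×0.98598 = 0.248609 + 0.844900 = 1.093509.
Q̄ = (S₀/π) × [bracket] = (1361/π) × 1.093509 = 473.73 W/m².
Ratio Q̄_A / Q̄_B = 337.41 / 473.73 = 0.7122.

Q̄_A / Q̄_B ≈ 0.712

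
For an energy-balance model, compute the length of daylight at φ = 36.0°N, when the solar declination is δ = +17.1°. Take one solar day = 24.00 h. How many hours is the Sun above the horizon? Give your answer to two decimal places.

cos H₀ = −tan φ · tan δ = −tan(+36.0°) × tan(+17.100°) = -0.2235, so H₀ = 1.7962 rad = 102.92°.
Daylight = 2H₀/(2π) × 24.00 h = (1.7962/π) × 24.00 = 13.72 h.

13.72 h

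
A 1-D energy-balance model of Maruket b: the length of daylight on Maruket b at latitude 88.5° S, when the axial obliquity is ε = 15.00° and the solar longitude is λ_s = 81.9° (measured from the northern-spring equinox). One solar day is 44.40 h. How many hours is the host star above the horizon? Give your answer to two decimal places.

0.00 h

Solar declination: sin δ = sin ε · sin λ_s = sin 15.00° × sin 81.9° = 0.25624, so δ = +14.847°.
cos H₀ = −tan φ · tan δ = 10.1233 ≥ 1, so the host star never rises (polar night) and H₀ = 0.
Daylight = 2H₀/(2π) × 44.40 h = (0.0000/π) × 44.40 = 0.00 h.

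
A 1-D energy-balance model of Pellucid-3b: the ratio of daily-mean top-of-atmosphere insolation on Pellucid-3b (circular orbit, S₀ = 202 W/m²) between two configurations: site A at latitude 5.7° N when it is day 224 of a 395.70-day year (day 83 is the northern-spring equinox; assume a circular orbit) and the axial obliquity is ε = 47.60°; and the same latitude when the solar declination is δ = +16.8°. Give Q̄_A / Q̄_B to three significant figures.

Q̄_A / Q̄_B ≈ 0.905

— Configuration A (φ=+5.7°):
Solar longitude: λ_s = 360° × (224 − 83)/395.70 = 128.279°.
sin δ = sin 47.60° × sin 128.279° = 0.57969, so δ = +35.429°.
cos H₀ = −tan(+5.7°) tan(+35.429°) = -0.0710, H₀ = 1.6419 rad.
Bracket: H₀ sin φ sin δ + cos φ cos δ sin H₀ = 1.6419×0.09932×0.57969 + 0.99506×0.81484×0.99748 = 0.094532 + 0.808771 = 0.903303.
Q̄ = (S₀/π) × [bracket] = (202/π) × 0.903303 = 58.081 W/m².
— Configuration B (φ=+5.7°):
cos H₀ = −tan(+5.7°) tan(+16.800°) = -0.0301, H₀ = 1.6009 rad.
Bracket: H₀ sin φ sin δ + cos φ cos δ sin H₀ = 1.6009×0.09932×0.28903 + 0.99506×0.95732×0.99955 = 0.045956 + 0.952162 = 0.998118.
Q̄ = (S₀/π) × [bracket] = (202/π) × 0.998118 = 64.178 W/m².
Ratio Q̄_A / Q̄_B = 58.081 / 64.178 = 0.9050.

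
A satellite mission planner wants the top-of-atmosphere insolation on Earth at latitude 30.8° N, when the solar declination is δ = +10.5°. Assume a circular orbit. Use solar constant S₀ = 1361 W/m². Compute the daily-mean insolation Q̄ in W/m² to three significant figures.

cos H₀ = −tan(+30.8°) tan(+10.500°) = -0.1105, H₀ = 1.6815 rad.
Bracket: H₀ sin φ sin δ + cos φ cos δ sin H₀ = 1.6815×0.51204×0.18224 + 0.85896×0.98325×0.99388 = 0.156908 + 0.839404 = 0.996312.
Q̄ = (S₀/π) × [bracket] = (1361/π) × 0.996312 = 431.6 W/m².

Q̄ ≈ 432 W/m²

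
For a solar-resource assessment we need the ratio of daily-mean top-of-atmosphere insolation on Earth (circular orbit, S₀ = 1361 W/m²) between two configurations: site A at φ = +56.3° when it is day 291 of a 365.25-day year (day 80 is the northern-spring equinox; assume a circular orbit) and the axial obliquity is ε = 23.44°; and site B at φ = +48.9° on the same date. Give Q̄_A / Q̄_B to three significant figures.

— Configuration A (φ=+56.3°):
Solar longitude: λ_s = 360° × (291 − 80)/365.25 = 207.967°.
sin δ = sin 23.44° × sin 207.967° = -0.18655, so δ = -10.751°.
cos H₀ = −tan(+56.3°) tan(-10.751°) = 0.2847, H₀ = 1.2821 rad.
Bracket: H₀ sin φ sin δ + cos φ cos δ sin H₀ = 1.2821×0.83195×-0.18655 + 0.55484×0.98245×0.95861 = -0.198982 + 0.522541 = 0.323559.
Q̄ = (S₀/π) × [bracket] = (1361/π) × 0.323559 = 140.17 W/m².
— Configuration B (φ=+48.9°):
cos H₀ = −tan(+48.9°) tan(-10.751°) = 0.2177, H₀ = 1.3514 rad.
Bracket: H₀ sin φ sin δ + cos φ cos δ sin H₀ = 1.3514×0.75356×-0.18655 + 0.65738×0.98245×0.97602 = -0.189975 + 0.630356 = 0.440381.
Q̄ = (S₀/π) × [bracket] = (1361/π) × 0.440381 = 190.78 W/m².
Ratio Q̄_A / Q̄_B = 140.17 / 190.78 = 0.7347.

Q̄_A / Q̄_B ≈ 0.735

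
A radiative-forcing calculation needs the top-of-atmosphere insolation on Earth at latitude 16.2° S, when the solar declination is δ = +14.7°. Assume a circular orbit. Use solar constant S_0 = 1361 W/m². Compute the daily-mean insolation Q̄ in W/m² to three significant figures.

Q̄ ≈ 355 W/m²

cos h₀ = −tan(-16.2°) tan(+14.700°) = 0.0762, h₀ = 1.4945 rad.
Bracket: h₀ sin ϕ sin δ + cos ϕ cos δ sin h₀ = 1.4945×-0.27899×0.25376 + 0.96029×0.96727×0.99709 = -0.105805 + 0.926157 = 0.820352.
Q̄ = (S_0/π) × [bracket] = (1361/π) × 0.820352 = 355.4 W/m².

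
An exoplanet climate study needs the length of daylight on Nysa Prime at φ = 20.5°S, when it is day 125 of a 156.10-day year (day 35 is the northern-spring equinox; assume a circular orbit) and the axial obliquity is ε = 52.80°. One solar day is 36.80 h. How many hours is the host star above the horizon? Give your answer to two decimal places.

20.14 h

Solar longitude: λ_s = 360° × (125 − 35)/156.10 = 207.559°.
sin δ = sin 52.80° × sin 207.559° = -0.36853, so δ = -21.625°.
cos H₀ = −tan φ · tan δ = −tan(-20.5°) × tan(-21.625°) = -0.1482, so H₀ = 1.7196 rad = 98.52°.
Daylight = 2H₀/(2π) × 36.80 h = (1.7196/π) × 36.80 = 20.14 h.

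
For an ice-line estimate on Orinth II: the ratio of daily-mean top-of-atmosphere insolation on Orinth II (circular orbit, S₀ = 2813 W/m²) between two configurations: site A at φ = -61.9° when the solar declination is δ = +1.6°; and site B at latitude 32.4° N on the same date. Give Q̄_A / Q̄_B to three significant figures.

Q̄_A / Q̄_B ≈ 0.499

— Configuration A (φ=-61.9°):
cos H₀ = −tan(-61.9°) tan(+1.600°) = 0.0523, H₀ = 1.5185 rad.
Bracket: H₀ sin φ sin δ + cos φ cos δ sin H₀ = 1.5185×-0.88213×0.02792 + 0.47101×0.99961×0.99863 = -0.037399 + 0.470181 = 0.432782.
Q̄ = (S₀/π) × [bracket] = (2813/π) × 0.432782 = 387.52 W/m².
— Configuration B (φ=+32.4°):
cos H₀ = −tan(+32.4°) tan(+1.600°) = -0.0177, H₀ = 1.5885 rad.
Bracket: H₀ sin φ sin δ + cos φ cos δ sin H₀ = 1.5885×0.53583×0.02792 + 0.84433×0.99961×0.99984 = 0.023765 + 0.843866 = 0.867631.
Q̄ = (S₀/π) × [bracket] = (2813/π) × 0.867631 = 776.88 W/m².
Ratio Q̄_A / Q̄_B = 387.52 / 776.88 = 0.4988.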